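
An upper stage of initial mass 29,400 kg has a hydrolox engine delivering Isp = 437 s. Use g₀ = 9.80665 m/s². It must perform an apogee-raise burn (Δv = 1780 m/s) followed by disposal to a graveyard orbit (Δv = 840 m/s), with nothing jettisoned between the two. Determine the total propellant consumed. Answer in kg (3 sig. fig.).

total propellant consumed ≈ 13400 kg

v_e = Isp · g₀ = 437 × 9.80665 = 4285.5 m/s.
After the first burn: m = 29400 × exp(−1780/4285.5) = 29400 × 0.66011 = 19,407.2 kg.
After the second burn: m = 19,407.2 × exp(−840/4285.5) = 19,407.2 × 0.82200 = 15,952.7 kg.
Total propellant = m₀ − m_final = 29400 − 15,952.7 = 13,447.3 kg.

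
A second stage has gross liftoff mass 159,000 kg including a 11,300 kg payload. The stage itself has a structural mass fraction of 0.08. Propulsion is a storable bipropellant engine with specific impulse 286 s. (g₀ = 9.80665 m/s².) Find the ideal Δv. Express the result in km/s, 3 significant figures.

Stage wet mass = m₀ − payload = 159,000 − 11,300 = 147,700 kg.
Stage dry mass = ε × stage wet mass = 0.08 × 147,700 = 11,816 kg.
Burnout mass m_f = stage dry + payload = 11,816 + 11,300 = 23,116 kg.
v_e = Isp · g₀ = 286 × 9.80665 = 2804.7 m/s.
Rocket equation: Δv = v_e · ln(159,000/23,116) = 2804.7 × ln(6.878) = 2804.7 × 1.9284 ≈ 5409 m/s.

Δv ≈ 5.41 km/s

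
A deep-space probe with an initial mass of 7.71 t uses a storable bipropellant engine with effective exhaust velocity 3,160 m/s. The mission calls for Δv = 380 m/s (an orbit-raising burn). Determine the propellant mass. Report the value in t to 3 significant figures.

By the Tsiolkovsky rocket equation, m₀/m_f = exp(Δv / v_e) = exp(380 / 3160.0) = exp(0.1203) = 1.1278.
m_f = 7.71 / 1.1278 = 6.83632 t, so propellant = m₀ − m_f = 7.71 − 6.83632 = 0.87368 t.

propellant mass ≈ 0.874 t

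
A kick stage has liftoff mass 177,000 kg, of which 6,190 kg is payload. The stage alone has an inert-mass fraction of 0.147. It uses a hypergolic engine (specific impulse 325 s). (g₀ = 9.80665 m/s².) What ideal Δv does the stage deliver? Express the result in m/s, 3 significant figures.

Δv ≈ 5520 m/s

Stage wet mass = m₀ − payload = 177,000 − 6,190 = 170,810 kg.
Stage dry mass = ε × stage wet mass = 0.147 × 170,810 = 25,109.1 kg.
Burnout mass m_f = stage dry + payload = 25,109.1 + 6,190 = 31,299.1 kg.
v_e = Isp · g₀ = 325 × 9.80665 = 3187.2 m/s.
Using Δv = v_e ln(m₀/m_f): Δv = v_e · ln(177,000/31,299.1) = 3187.2 × ln(5.655) = 3187.2 × 1.7326 ≈ 5522 m/s.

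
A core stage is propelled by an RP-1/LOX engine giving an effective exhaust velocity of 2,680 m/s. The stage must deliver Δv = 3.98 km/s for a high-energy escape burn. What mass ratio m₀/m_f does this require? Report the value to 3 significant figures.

Using Δv = v_e ln(m₀/m_f): m₀/m_f = exp(Δv / v_e) = exp(3980 / 2680.0) = exp(1.4851) = 4.4153.

mass ratio ≈ 4.42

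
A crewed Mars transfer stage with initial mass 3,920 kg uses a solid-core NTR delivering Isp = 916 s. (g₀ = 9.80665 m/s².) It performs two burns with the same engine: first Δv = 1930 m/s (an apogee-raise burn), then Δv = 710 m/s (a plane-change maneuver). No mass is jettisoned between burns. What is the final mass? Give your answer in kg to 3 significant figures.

final mass ≈ 2920 kg

v_e = Isp · g₀ = 916 × 9.80665 = 8982.9 m/s.
After the first burn: m = 3920 × exp(−1930/8982.9) = 3920 × 0.80666 = 3,162.11 kg.
After the second burn: m = 3,162.11 × exp(−710/8982.9) = 3,162.11 × 0.92400 = 2,921.79 kg.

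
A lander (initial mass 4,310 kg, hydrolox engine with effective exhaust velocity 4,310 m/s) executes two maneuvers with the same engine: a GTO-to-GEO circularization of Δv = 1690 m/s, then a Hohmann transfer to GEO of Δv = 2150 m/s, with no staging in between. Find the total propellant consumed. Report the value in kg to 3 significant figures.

total propellant consumed ≈ 2540 kg

After the first burn: m = 4310 × exp(−1690/4310.0) = 4310 × 0.67563 = 2,911.97 kg.
After the second burn: m = 2,911.97 × exp(−2150/4310.0) = 2,911.97 × 0.60723 = 1,768.24 kg.
Total propellant = m₀ − m_final = 4310 − 1,768.24 = 2,541.76 kg.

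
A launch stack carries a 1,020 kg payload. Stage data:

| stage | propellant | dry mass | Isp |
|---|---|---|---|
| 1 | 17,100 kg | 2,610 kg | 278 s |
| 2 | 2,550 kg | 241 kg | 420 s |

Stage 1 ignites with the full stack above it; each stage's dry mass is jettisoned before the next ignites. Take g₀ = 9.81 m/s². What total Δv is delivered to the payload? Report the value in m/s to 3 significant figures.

Δv ≈ 8100 m/s

Ignition mass of stage 1 = 17,100+2,610 + 2,550+241 + 1,020 = 23,521 kg.
Stage 1: m₀ = 23,521 kg, m_f = 23,521 − 17,100 = 6,421 kg; Δv = 278×9.81×ln(3.663) = 2727.2×1.2983 ≈ 3541 m/s.
Stage 2: m₀ = 3,811 kg, m_f = 3,811 − 2,550 = 1,261 kg; Δv = 420×9.81×ln(3.022) = 4120.2×1.1060 ≈ 4557 m/s.
Total Δv = 3541 + 4557 = 8098 m/s.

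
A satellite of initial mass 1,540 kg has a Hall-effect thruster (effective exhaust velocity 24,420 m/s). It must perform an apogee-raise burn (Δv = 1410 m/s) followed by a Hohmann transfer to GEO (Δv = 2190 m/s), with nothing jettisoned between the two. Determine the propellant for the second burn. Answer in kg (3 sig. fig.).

propellant for the second burn ≈ 125 kg

After the first burn: m = 1540 × exp(−1410/24420.0) = 1540 × 0.94390 = 1,453.61 kg.
After the second burn: m = 1,453.61 × exp(−2190/24420.0) = 1,453.61 × 0.91422 = 1,328.92 kg.
Second-burn propellant = 1,453.61 − 1,328.92 = 124.69 kg.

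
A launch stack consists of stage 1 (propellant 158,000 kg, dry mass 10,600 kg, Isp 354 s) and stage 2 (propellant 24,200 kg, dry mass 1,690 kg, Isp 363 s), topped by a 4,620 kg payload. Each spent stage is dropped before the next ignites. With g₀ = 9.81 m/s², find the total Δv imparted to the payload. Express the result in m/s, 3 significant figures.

Ignition mass of stage 1 = 158,000+10,600 + 24,200+1,690 + 4,620 = 199,110 kg.
Stage 1: m₀ = 199,110 kg, m_f = 199,110 − 158,000 = 41,110 kg; Δv = 354×9.81×ln(4.843) = 3472.7×1.5776 ≈ 5479 m/s.
Stage 2: m₀ = 30,510 kg, m_f = 30,510 − 24,200 = 6,310 kg; Δv = 363×9.81×ln(4.835) = 3561.0×1.5759 ≈ 5612 m/s.
Total Δv = 5479 + 5612 = 11091 m/s.

Δv ≈ 11100 m/s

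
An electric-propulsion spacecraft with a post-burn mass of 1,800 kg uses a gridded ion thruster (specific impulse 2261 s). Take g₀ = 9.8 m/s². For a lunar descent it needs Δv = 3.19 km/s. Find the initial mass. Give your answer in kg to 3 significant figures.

v_e = Isp · g₀ = 2261 × 9.8 = 22157.8 m/s.
m₀/m_f = exp(Δv / v_e) = exp(3190 / 22157.8) = exp(0.1440) = 1.1548.
m₀ = m_f × 1.1548 = 1,800 × 1.1548 = 2,078.64 kg.

initial mass ≈ 2080 kg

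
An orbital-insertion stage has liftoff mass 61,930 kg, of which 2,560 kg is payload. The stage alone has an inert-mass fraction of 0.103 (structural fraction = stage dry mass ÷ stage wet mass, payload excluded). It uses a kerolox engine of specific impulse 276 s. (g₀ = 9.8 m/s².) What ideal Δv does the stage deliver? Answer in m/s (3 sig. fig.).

Stage wet mass = m₀ − payload = 61,930 − 2,560 = 59,370 kg.
Stage dry mass = ε × stage wet mass = 0.103 × 59,370 = 6,115.11 kg.
Burnout mass m_f = stage dry + payload = 6,115.11 + 2,560 = 8,675.11 kg.
v_e = Isp · g₀ = 276 × 9.8 = 2704.8 m/s.
Using Δv = v_e ln(m₀/m_f): Δv = v_e · ln(61,930/8,675.11) = 2704.8 × ln(7.139) = 2704.8 × 1.9655 ≈ 5316 m/s.

Δv ≈ 5320 m/s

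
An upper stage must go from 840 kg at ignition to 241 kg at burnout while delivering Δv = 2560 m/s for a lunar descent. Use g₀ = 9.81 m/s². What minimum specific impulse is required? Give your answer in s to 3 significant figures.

Isp ≈ 209 s

ln(m₀/m_f) = ln(840/241) = ln(3.485) = 1.2486.
Using Δv = v_e ln(m₀/m_f): v_e = Δv / ln(m₀/m_f) = 2560 / 1.2486 = 2050.3 m/s.
Isp = v_e / g₀ = 2050.3 / 9.81 = 209.0 s.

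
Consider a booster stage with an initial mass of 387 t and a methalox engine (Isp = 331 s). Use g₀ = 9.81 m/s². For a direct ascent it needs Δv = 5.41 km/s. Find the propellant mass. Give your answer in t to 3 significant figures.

v_e = Isp · g₀ = 331 × 9.81 = 3247.1 m/s.
Using Δv = v_e ln(m₀/m_f): m₀/m_f = exp(Δv / v_e) = exp(5410 / 3247.1) = exp(1.6661) = 5.2915.
m_f = 387 / 5.2915 = 73.1362 t, so propellant = m₀ − m_f = 387 − 73.1362 = 313.8638 t.

propellant mass ≈ 314 t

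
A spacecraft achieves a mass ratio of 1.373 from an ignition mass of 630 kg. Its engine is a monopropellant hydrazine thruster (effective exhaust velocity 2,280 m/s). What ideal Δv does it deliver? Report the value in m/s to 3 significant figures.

By the Tsiolkovsky rocket equation, Δv = v_e · ln(1.373) = 2280.0 × 0.3170 ≈ 722.8 m/s.

Δv ≈ 723 m/s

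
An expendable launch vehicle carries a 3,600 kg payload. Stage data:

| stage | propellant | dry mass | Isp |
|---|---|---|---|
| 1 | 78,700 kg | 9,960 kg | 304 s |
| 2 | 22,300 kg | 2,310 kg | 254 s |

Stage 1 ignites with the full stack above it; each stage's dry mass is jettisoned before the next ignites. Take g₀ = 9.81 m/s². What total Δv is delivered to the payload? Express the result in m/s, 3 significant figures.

Ignition mass of stage 1 = 78,700+9,960 + 22,300+2,310 + 3,600 = 116,870 kg.
Stage 1: m₀ = 116,870 kg, m_f = 116,870 − 78,700 = 38,170 kg; Δv = 304×9.81×ln(3.062) = 2982.2×1.1190 ≈ 3337 m/s.
Stage 2: m₀ = 28,210 kg, m_f = 28,210 − 22,300 = 5,910 kg; Δv = 254×9.81×ln(4.773) = 2491.7×1.5630 ≈ 3895 m/s.
Total Δv = 3337 + 3895 = 7232 m/s.

Δv ≈ 7230 m/s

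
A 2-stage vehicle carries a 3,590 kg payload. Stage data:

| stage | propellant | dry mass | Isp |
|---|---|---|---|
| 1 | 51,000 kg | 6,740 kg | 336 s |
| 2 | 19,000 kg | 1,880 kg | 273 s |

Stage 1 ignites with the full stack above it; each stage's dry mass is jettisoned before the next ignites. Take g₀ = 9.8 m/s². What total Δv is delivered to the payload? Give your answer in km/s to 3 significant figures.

Δv ≈ 7.20 km/s

Ignition mass of stage 1 = 51,000+6,740 + 19,000+1,880 + 3,590 = 82,210 kg.
Stage 1: m₀ = 82,210 kg, m_f = 82,210 − 51,000 = 31,210 kg; Δv = 336×9.8×ln(2.634) = 3292.8×0.9685 ≈ 3189 m/s.
Stage 2: m₀ = 24,470 kg, m_f = 24,470 − 19,000 = 5,470 kg; Δv = 273×9.8×ln(4.473) = 2675.4×1.4982 ≈ 4008 m/s.
Total Δv = 3189 + 4008 = 7197 m/s.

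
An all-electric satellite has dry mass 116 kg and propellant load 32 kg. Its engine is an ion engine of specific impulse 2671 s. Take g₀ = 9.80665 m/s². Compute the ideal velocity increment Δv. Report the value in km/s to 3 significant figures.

v_e = Isp · g₀ = 2671 × 9.80665 = 26193.6 m/s.
m₀ = m_dry + m_prop = 116 + 32 = 148 kg.
Δv = v_e · ln(m₀/m_f) = 26193.6 × ln(1.276) = 26193.6 × 0.2436 ≈ 6381.3 m/s.

Δv ≈ 6.38 km/s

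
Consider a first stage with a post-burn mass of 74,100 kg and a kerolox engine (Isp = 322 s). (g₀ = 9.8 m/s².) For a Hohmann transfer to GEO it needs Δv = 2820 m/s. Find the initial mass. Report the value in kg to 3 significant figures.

initial mass ≈ 181000 kg

v_e = Isp · g₀ = 322 × 9.8 = 3155.6 m/s.
m₀/m_f = exp(Δv / v_e) = exp(2820 / 3155.6) = exp(0.8936) = 2.4440.
m₀ = m_f × 2.4440 = 74,100 × 2.4440 = 181,100 kg.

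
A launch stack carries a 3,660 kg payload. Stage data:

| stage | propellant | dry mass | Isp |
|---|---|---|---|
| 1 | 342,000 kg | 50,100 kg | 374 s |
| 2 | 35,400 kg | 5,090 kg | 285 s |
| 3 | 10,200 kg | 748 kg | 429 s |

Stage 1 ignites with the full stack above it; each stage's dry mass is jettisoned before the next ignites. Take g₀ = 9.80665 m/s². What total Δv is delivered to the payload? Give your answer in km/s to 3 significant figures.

Ignition mass of stage 1 = 342,000+50,100 + 35,400+5,090 + 10,200+748 + 3,660 = 447,198 kg.
Stage 1: m₀ = 447,198 kg, m_f = 447,198 − 342,000 = 105,198 kg; Δv = 374×9.80665×ln(4.251) = 3667.7×1.4472 ≈ 5308 m/s.
Stage 2: m₀ = 55,098 kg, m_f = 55,098 − 35,400 = 19,698 kg; Δv = 285×9.80665×ln(2.797) = 2794.9×1.0286 ≈ 2875 m/s.
Stage 3: m₀ = 14,608 kg, m_f = 14,608 − 10,200 = 4,408 kg; Δv = 429×9.80665×ln(3.314) = 4207.1×1.1981 ≈ 5041 m/s.
Total Δv = 5308 + 2875 + 5041 = 13224 m/s.

Δv ≈ 13.2 km/s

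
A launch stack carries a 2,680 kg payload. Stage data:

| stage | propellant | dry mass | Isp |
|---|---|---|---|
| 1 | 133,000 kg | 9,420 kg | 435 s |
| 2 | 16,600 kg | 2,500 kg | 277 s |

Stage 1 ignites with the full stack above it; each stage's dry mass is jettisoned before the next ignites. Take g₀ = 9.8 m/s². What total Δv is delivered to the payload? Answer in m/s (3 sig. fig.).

Δv ≈ 11000 m/s

Ignition mass of stage 1 = 133,000+9,420 + 16,600+2,500 + 2,680 = 164,200 kg.
Stage 1: m₀ = 164,200 kg, m_f = 164,200 − 133,000 = 31,200 kg; Δv = 435×9.8×ln(5.263) = 4263.0×1.6607 ≈ 7079 m/s.
Stage 2: m₀ = 21,780 kg, m_f = 21,780 − 16,600 = 5,180 kg; Δv = 277×9.8×ln(4.205) = 2714.6×1.4362 ≈ 3899 m/s.
Total Δv = 7079 + 3899 = 10978 m/s.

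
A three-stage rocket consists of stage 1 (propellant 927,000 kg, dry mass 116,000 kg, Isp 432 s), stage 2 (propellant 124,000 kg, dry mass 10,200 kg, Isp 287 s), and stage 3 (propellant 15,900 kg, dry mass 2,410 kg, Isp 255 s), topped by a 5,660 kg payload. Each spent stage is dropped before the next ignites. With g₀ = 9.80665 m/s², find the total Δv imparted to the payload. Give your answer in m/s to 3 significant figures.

Δv ≈ 13300 m/s

Ignition mass of stage 1 = 927,000+116,000 + 124,000+10,200 + 15,900+2,410 + 5,660 = 1,201,170 kg.
Stage 1: m₀ = 1,201,170 kg, m_f = 1,201,170 − 927,000 = 274,170 kg; Δv = 432×9.80665×ln(4.381) = 4236.5×1.4773 ≈ 6259 m/s.
Stage 2: m₀ = 158,170 kg, m_f = 158,170 − 124,000 = 34,170 kg; Δv = 287×9.80665×ln(4.629) = 2814.5×1.5323 ≈ 4313 m/s.
Stage 3: m₀ = 23,970 kg, m_f = 23,970 − 15,900 = 8,070 kg; Δv = 255×9.80665×ln(2.97) = 2500.7×1.0886 ≈ 2722 m/s.
Total Δv = 6259 + 4313 + 2722 = 13294 m/s.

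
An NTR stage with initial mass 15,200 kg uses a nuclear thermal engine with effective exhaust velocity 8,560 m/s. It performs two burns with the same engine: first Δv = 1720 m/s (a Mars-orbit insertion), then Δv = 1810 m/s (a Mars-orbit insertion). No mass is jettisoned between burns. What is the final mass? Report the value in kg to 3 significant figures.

final mass ≈ 10100 kg

After the first burn: m = 15200 × exp(−1720/8560.0) = 15200 × 0.81797 = 12,433.1 kg.
After the second burn: m = 12,433.1 × exp(−1810/8560.0) = 12,433.1 × 0.80941 = 10,063.5 kg.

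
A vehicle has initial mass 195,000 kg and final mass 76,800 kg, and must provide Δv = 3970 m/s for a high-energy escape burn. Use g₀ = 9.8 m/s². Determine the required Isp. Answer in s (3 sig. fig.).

ln(m₀/m_f) = ln(195000/76800) = ln(2.539) = 0.9318.
v_e = Δv / ln(m₀/m_f) = 3970 / 0.9318 = 4260.6 m/s.
Isp = v_e / g₀ = 4260.6 / 9.8 = 434.8 s.

Isp ≈ 435 s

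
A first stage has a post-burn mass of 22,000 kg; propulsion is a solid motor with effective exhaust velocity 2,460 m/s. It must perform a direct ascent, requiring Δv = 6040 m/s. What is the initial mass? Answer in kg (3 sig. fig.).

By the Tsiolkovsky rocket equation, m₀/m_f = exp(Δv / v_e) = exp(6040 / 2460.0) = exp(2.4553) = 11.6497.
m₀ = m_f × 11.6497 = 22,000 × 11.6497 = 256,293 kg.

initial mass ≈ 256000 kg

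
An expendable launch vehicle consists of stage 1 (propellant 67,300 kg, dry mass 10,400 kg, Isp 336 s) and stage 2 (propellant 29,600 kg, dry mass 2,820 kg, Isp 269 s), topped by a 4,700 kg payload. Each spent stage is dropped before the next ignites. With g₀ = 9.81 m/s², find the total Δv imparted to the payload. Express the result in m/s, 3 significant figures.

Δv ≈ 7120 m/s

Ignition mass of stage 1 = 67,300+10,400 + 29,600+2,820 + 4,700 = 114,820 kg.
Stage 1: m₀ = 114,820 kg, m_f = 114,820 − 67,300 = 47,520 kg; Δv = 336×9.81×ln(2.416) = 3296.2×0.8822 ≈ 2908 m/s.
Stage 2: m₀ = 37,120 kg, m_f = 37,120 − 29,600 = 7,520 kg; Δv = 269×9.81×ln(4.936) = 2638.9×1.5966 ≈ 4213 m/s.
Total Δv = 2908 + 4213 = 7121 m/s.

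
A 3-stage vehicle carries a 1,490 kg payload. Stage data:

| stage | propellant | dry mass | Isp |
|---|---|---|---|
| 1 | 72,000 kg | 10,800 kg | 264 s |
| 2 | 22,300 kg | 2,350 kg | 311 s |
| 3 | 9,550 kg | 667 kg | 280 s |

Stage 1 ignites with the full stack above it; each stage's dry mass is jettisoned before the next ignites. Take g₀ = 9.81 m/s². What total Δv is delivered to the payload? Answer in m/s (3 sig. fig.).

Ignition mass of stage 1 = 72,000+10,800 + 22,300+2,350 + 9,550+667 + 1,490 = 119,157 kg.
Stage 1: m₀ = 119,157 kg, m_f = 119,157 − 72,000 = 47,157 kg; Δv = 264×9.81×ln(2.527) = 2589.8×0.9270 ≈ 2401 m/s.
Stage 2: m₀ = 36,357 kg, m_f = 36,357 − 22,300 = 14,057 kg; Δv = 311×9.81×ln(2.586) = 3050.9×0.9503 ≈ 2899 m/s.
Stage 3: m₀ = 11,707 kg, m_f = 11,707 − 9,550 = 2,157 kg; Δv = 280×9.81×ln(5.427) = 2746.8×1.6915 ≈ 4646 m/s.
Total Δv = 2401 + 2899 + 4646 = 9946 m/s.

Δv ≈ 9950 m/s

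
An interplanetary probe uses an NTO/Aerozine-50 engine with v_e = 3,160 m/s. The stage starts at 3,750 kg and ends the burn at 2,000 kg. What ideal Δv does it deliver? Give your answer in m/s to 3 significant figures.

By the Tsiolkovsky rocket equation, Δv = v_e · ln(m₀/m_f) = 3160.0 × ln(1.875) = 3160.0 × 0.6286 ≈ 1986.4 m/s.

Δv ≈ 1990 m/s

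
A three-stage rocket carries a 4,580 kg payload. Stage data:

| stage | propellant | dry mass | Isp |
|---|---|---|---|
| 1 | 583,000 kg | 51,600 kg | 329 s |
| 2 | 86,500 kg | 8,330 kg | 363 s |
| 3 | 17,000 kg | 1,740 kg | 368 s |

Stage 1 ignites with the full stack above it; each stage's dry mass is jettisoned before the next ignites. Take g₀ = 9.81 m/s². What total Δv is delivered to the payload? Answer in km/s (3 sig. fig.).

Δv ≈ 14.2 km/s

Ignition mass of stage 1 = 583,000+51,600 + 86,500+8,330 + 17,000+1,740 + 4,580 = 752,750 kg.
Stage 1: m₀ = 752,750 kg, m_f = 752,750 − 583,000 = 169,750 kg; Δv = 329×9.81×ln(4.434) = 3227.5×1.4894 ≈ 4807 m/s.
Stage 2: m₀ = 118,150 kg, m_f = 118,150 − 86,500 = 31,650 kg; Δv = 363×9.81×ln(3.733) = 3561.0×1.3172 ≈ 4691 m/s.
Stage 3: m₀ = 23,320 kg, m_f = 23,320 − 17,000 = 6,320 kg; Δv = 368×9.81×ln(3.69) = 3610.1×1.3056 ≈ 4713 m/s.
Total Δv = 4807 + 4691 + 4713 = 14211 m/s.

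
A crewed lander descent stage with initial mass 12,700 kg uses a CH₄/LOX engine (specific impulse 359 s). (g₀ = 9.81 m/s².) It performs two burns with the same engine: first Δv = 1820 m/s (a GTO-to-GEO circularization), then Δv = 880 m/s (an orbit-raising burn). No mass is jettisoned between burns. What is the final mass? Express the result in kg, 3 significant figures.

final mass ≈ 5900 kg

v_e = Isp · g₀ = 359 × 9.81 = 3521.8 m/s.
After the first burn: m = 12700 × exp(−1820/3521.8) = 12700 × 0.59644 = 7,574.79 kg.
After the second burn: m = 7,574.79 × exp(−880/3521.8) = 7,574.79 × 0.77890 = 5,900 kg.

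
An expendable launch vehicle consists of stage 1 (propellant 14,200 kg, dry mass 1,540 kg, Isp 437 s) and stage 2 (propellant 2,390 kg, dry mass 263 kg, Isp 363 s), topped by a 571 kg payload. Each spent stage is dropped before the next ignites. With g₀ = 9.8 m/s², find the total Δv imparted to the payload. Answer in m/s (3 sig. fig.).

Δv ≈ 10700 m/s

Ignition mass of stage 1 = 14,200+1,540 + 2,390+263 + 571 = 18,964 kg.
Stage 1: m₀ = 18,964 kg, m_f = 18,964 − 14,200 = 4,764 kg; Δv = 437×9.8×ln(3.981) = 4282.6×1.3815 ≈ 5916 m/s.
Stage 2: m₀ = 3,224 kg, m_f = 3,224 − 2,390 = 834 kg; Δv = 363×9.8×ln(3.866) = 3557.4×1.3521 ≈ 4810 m/s.
Total Δv = 5916 + 4810 = 10726 m/s.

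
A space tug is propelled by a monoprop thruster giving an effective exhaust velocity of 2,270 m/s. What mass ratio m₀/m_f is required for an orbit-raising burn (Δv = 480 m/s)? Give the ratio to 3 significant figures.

mass ratio ≈ 1.24

Using Δv = v_e ln(m₀/m_f): m₀/m_f = exp(Δv / v_e) = exp(480 / 2270.0) = exp(0.2115) = 1.2355.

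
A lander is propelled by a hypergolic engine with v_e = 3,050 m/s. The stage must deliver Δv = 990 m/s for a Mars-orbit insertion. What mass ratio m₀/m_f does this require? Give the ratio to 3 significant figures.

m₀/m_f = exp(Δv / v_e) = exp(990 / 3050.0) = exp(0.3246) = 1.3835.

mass ratio ≈ 1.38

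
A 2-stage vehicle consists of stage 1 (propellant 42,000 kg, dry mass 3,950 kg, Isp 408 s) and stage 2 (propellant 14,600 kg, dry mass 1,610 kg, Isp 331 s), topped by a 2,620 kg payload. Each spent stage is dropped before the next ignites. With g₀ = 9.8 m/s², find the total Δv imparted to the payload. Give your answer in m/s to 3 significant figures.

Δv ≈ 9020 m/s

Ignition mass of stage 1 = 42,000+3,950 + 14,600+1,610 + 2,620 = 64,780 kg.
Stage 1: m₀ = 64,780 kg, m_f = 64,780 − 42,000 = 22,780 kg; Δv = 408×9.8×ln(2.844) = 3998.4×1.0451 ≈ 4179 m/s.
Stage 2: m₀ = 18,830 kg, m_f = 18,830 − 14,600 = 4,230 kg; Δv = 331×9.8×ln(4.452) = 3243.8×1.4932 ≈ 4844 m/s.
Total Δv = 4179 + 4844 = 9023 m/s.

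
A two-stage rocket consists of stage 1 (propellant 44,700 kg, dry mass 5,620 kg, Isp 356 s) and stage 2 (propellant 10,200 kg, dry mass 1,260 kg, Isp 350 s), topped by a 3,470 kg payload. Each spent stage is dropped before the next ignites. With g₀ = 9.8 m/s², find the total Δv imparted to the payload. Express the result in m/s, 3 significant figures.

Ignition mass of stage 1 = 44,700+5,620 + 10,200+1,260 + 3,470 = 65,250 kg.
Stage 1: m₀ = 65,250 kg, m_f = 65,250 − 44,700 = 20,550 kg; Δv = 356×9.8×ln(3.175) = 3488.8×1.1554 ≈ 4031 m/s.
Stage 2: m₀ = 14,930 kg, m_f = 14,930 − 10,200 = 4,730 kg; Δv = 350×9.8×ln(3.156) = 3430.0×1.1494 ≈ 3943 m/s.
Total Δv = 4031 + 3943 = 7974 m/s.

Δv ≈ 7970 m/s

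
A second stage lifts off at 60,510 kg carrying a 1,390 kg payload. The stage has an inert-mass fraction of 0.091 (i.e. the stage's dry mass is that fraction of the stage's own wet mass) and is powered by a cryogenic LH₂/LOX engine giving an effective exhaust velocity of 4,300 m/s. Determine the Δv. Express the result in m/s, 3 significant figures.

Stage wet mass = m₀ − payload = 60,510 − 1,390 = 59,120 kg.
Stage dry mass = ε × stage wet mass = 0.091 × 59,120 = 5,379.92 kg.
Burnout mass m_f = stage dry + payload = 5,379.92 + 1,390 = 6,769.92 kg.
Δv = v_e · ln(60,510/6,769.92) = 4300.0 × ln(8.938) = 4300.0 × 2.1903 ≈ 9418 m/s.

Δv ≈ 9420 m/s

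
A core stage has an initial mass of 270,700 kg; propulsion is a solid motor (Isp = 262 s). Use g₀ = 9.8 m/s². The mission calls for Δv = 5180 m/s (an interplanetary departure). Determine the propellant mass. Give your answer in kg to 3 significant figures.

propellant mass ≈ 235000 kg

v_e = Isp · g₀ = 262 × 9.8 = 2567.6 m/s.
Using Δv = v_e ln(m₀/m_f): m₀/m_f = exp(Δv / v_e) = exp(5180 / 2567.6) = exp(2.0174) = 7.5191.
m_f = 270,700 / 7.5191 = 36,001.6 kg, so propellant = m₀ − m_f = 270,700 − 36,001.6 = 234,698.4 kg.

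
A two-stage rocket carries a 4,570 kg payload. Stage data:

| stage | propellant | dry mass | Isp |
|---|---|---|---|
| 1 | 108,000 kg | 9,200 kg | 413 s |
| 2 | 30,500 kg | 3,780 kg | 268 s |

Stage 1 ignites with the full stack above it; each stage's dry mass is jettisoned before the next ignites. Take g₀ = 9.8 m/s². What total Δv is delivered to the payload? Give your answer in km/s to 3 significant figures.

Δv ≈ 8.81 km/s

Ignition mass of stage 1 = 108,000+9,200 + 30,500+3,780 + 4,570 = 156,050 kg.
Stage 1: m₀ = 156,050 kg, m_f = 156,050 − 108,000 = 48,050 kg; Δv = 413×9.8×ln(3.248) = 4047.4×1.1779 ≈ 4768 m/s.
Stage 2: m₀ = 38,850 kg, m_f = 38,850 − 30,500 = 8,350 kg; Δv = 268×9.8×ln(4.653) = 2626.4×1.5374 ≈ 4038 m/s.
Total Δv = 4768 + 4038 = 8806 m/s.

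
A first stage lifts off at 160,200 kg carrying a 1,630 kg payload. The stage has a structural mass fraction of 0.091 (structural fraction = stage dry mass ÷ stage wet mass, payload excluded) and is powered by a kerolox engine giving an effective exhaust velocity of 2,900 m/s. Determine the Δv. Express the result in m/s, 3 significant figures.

Δv ≈ 6670 m/s

Stage wet mass = m₀ − payload = 160,200 − 1,630 = 158,570 kg.
Stage dry mass = ε × stage wet mass = 0.091 × 158,570 = 14,429.9 kg.
Burnout mass m_f = stage dry + payload = 14,429.9 + 1,630 = 16,059.9 kg.
Δv = v_e · ln(160,200/16,059.9) = 2900.0 × ln(9.975) = 2900.0 × 2.3001 ≈ 6670 m/s.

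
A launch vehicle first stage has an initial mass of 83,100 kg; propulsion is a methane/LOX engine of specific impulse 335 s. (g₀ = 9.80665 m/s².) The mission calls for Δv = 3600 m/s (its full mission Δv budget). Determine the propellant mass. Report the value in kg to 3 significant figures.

propellant mass ≈ 55300 kg

v_e = Isp · g₀ = 335 × 9.80665 = 3285.2 m/s.
Using Δv = v_e ln(m₀/m_f): m₀/m_f = exp(Δv / v_e) = exp(3600 / 3285.2) = exp(1.0958) = 2.9916.
m_f = 83,100 / 2.9916 = 27,777.8 kg, so propellant = m₀ − m_f = 83,100 − 27,777.8 = 55,322.2 kg.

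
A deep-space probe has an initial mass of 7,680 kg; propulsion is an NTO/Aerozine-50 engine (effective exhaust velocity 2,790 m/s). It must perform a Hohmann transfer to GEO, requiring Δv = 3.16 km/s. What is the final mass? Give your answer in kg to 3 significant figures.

Using Δv = v_e ln(m₀/m_f): m₀/m_f = exp(Δv / v_e) = exp(3160 / 2790.0) = exp(1.1326) = 3.1038.
m_f = m₀ / 3.1038 = 7,680 / 3.1038 = 2,474.39 kg.

final mass ≈ 2470 kg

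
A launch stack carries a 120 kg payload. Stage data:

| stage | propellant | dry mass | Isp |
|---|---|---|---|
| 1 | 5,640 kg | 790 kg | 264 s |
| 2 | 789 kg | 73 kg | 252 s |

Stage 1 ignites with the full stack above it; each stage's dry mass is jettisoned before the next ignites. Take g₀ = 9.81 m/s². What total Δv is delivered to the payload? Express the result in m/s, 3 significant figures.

Δv ≈ 7730 m/s

Ignition mass of stage 1 = 5,640+790 + 789+73 + 120 = 7,412 kg.
Stage 1: m₀ = 7,412 kg, m_f = 7,412 − 5,640 = 1,772 kg; Δv = 264×9.81×ln(4.183) = 2589.8×1.4310 ≈ 3706 m/s.
Stage 2: m₀ = 982 kg, m_f = 982 − 789 = 193 kg; Δv = 252×9.81×ln(5.088) = 2472.1×1.6269 ≈ 4022 m/s.
Total Δv = 3706 + 4022 = 7728 m/s.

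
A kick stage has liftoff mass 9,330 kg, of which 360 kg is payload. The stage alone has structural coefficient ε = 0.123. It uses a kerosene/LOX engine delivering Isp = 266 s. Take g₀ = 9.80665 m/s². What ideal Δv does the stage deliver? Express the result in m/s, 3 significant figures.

Δv ≈ 4830 m/s

Stage wet mass = m₀ − payload = 9,330 − 360 = 8,970 kg.
Stage dry mass = ε × stage wet mass = 0.123 × 8,970 = 1,103.31 kg.
Burnout mass m_f = stage dry + payload = 1,103.31 + 360 = 1,463.31 kg.
v_e = Isp · g₀ = 266 × 9.80665 = 2608.6 m/s.
From the ideal rocket equation, Δv = v_e · ln(9,330/1,463.31) = 2608.6 × ln(6.376) = 2608.6 × 1.8525 ≈ 4832 m/s.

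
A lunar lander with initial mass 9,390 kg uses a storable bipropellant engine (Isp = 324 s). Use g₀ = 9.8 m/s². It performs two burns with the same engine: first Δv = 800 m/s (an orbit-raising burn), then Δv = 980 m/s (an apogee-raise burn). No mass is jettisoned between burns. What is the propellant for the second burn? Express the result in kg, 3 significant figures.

propellant for the second burn ≈ 1940 kg

v_e = Isp · g₀ = 324 × 9.8 = 3175.2 m/s.
After the first burn: m = 9390 × exp(−800/3175.2) = 9390 × 0.77728 = 7,298.66 kg.
After the second burn: m = 7,298.66 × exp(−980/3175.2) = 7,298.66 × 0.73444 = 5,360.43 kg.
Second-burn propellant = 7,298.66 − 5,360.43 = 1,938.23 kg.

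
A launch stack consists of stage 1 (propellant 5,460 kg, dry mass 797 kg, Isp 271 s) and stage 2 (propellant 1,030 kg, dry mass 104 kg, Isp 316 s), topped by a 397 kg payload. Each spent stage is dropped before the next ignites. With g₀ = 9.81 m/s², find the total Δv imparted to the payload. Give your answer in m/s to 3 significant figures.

Ignition mass of stage 1 = 5,460+797 + 1,030+104 + 397 = 7,788 kg.
Stage 1: m₀ = 7,788 kg, m_f = 7,788 − 5,460 = 2,328 kg; Δv = 271×9.81×ln(3.345) = 2658.5×1.2076 ≈ 3210 m/s.
Stage 2: m₀ = 1,531 kg, m_f = 1,531 − 1,030 = 501 kg; Δv = 316×9.81×ln(3.056) = 3100.0×1.1171 ≈ 3463 m/s.
Total Δv = 3210 + 3463 = 6673 m/s.

Δv ≈ 6670 m/s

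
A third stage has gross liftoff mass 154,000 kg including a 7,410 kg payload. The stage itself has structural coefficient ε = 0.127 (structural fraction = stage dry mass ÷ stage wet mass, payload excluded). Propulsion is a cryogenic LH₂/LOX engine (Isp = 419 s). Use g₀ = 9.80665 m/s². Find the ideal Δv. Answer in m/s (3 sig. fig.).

Δv ≈ 7310 m/s

Stage wet mass = m₀ − payload = 154,000 − 7,410 = 146,590 kg.
Stage dry mass = ε × stage wet mass = 0.127 × 146,590 = 18,616.9 kg.
Burnout mass m_f = stage dry + payload = 18,616.9 + 7,410 = 26,026.9 kg.
v_e = Isp · g₀ = 419 × 9.80665 = 4109.0 m/s.
Δv = v_e · ln(154,000/26,026.9) = 4109.0 × ln(5.917) = 4109.0 × 1.7778 ≈ 7305 m/s.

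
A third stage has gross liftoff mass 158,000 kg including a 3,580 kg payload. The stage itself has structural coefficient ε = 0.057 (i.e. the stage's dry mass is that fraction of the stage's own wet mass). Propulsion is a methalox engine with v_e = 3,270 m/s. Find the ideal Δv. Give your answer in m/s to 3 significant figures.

Stage wet mass = m₀ − payload = 158,000 − 3,580 = 154,420 kg.
Stage dry mass = ε × stage wet mass = 0.057 × 154,420 = 8,801.94 kg.
Burnout mass m_f = stage dry + payload = 8,801.94 + 3,580 = 12,381.94 kg.
From the ideal rocket equation, Δv = v_e · ln(158,000/12,381.94) = 3270.0 × ln(12.76) = 3270.0 × 2.5464 ≈ 8327 m/s.

Δv ≈ 8330 m/s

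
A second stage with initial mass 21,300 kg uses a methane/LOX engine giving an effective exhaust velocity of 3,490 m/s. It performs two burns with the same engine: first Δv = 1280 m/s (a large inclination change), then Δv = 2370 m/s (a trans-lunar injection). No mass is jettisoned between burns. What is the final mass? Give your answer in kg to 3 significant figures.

After the first burn: m = 21300 × exp(−1280/3490.0) = 21300 × 0.69297 = 14,760.3 kg.
After the second burn: m = 14,760.3 × exp(−2370/3490.0) = 14,760.3 × 0.50708 = 7,484.65 kg.

final mass ≈ 7480 kg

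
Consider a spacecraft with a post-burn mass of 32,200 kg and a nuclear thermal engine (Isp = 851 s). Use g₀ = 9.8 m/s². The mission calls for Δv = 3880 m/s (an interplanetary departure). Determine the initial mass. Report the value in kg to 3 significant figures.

initial mass ≈ 51300 kg

v_e = Isp · g₀ = 851 × 9.8 = 8339.8 m/s.
By the Tsiolkovsky rocket equation, m₀/m_f = exp(Δv / v_e) = exp(3880 / 8339.8) = exp(0.4652) = 1.5924.
m₀ = m_f × 1.5924 = 32,200 × 1.5924 = 51,275.3 kg.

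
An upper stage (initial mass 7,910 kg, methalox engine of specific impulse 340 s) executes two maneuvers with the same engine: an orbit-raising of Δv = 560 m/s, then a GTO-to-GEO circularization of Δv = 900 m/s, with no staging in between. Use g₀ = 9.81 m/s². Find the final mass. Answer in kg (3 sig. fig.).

final mass ≈ 5110 kg

v_e = Isp · g₀ = 340 × 9.81 = 3335.4 m/s.
After the first burn: m = 7910 × exp(−560/3335.4) = 7910 × 0.84544 = 6,687.43 kg.
After the second burn: m = 6,687.43 × exp(−900/3335.4) = 6,687.43 × 0.76351 = 5,105.92 kg.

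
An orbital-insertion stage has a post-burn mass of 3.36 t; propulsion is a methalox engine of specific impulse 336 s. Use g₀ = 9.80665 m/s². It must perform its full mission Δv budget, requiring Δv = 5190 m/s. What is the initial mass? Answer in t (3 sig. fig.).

initial mass ≈ 16.2 t

v_e = Isp · g₀ = 336 × 9.80665 = 3295.0 m/s.
m₀/m_f = exp(Δv / v_e) = exp(5190 / 3295.0) = exp(1.5751) = 4.8312.
m₀ = m_f × 4.8312 = 3.36 × 4.8312 = 16.2328 t.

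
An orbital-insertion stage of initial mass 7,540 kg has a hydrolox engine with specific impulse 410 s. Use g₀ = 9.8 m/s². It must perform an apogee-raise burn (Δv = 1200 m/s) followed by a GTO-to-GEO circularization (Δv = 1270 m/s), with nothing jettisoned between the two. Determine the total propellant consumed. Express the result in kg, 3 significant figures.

total propellant consumed ≈ 3460 kg

v_e = Isp · g₀ = 410 × 9.8 = 4018.0 m/s.
After the first burn: m = 7540 × exp(−1200/4018.0) = 7540 × 0.74181 = 5,593.25 kg.
After the second burn: m = 5,593.25 × exp(−1270/4018.0) = 5,593.25 × 0.72900 = 4,077.48 kg.
Total propellant = m₀ − m_final = 7540 − 4,077.48 = 3,462.52 kg.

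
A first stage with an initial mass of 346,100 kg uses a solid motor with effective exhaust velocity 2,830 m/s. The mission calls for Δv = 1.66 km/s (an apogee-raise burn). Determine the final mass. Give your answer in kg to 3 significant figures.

From the ideal rocket equation, m₀/m_f = exp(Δv / v_e) = exp(1660 / 2830.0) = exp(0.5866) = 1.7978.
m_f = m₀ / 1.7978 = 346,100 / 1.7978 = 192,513 kg.

final mass ≈ 193000 kg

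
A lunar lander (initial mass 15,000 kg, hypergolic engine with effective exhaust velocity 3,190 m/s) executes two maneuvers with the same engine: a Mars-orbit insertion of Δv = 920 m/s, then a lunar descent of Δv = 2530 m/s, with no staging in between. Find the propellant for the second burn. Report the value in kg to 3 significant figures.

propellant for the second burn ≈ 6160 kg

After the first burn: m = 15000 × exp(−920/3190.0) = 15000 × 0.74946 = 11,241.9 kg.
After the second burn: m = 11,241.9 × exp(−2530/3190.0) = 11,241.9 × 0.45244 = 5,086.29 kg.
Second-burn propellant = 11,241.9 − 5,086.29 = 6,155.61 kg.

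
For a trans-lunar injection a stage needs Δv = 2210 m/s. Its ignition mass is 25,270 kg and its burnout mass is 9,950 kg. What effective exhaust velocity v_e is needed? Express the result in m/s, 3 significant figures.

v_e ≈ 2370 m/s

ln(m₀/m_f) = ln(25270/9950) = ln(2.54) = 0.9320.
By the Tsiolkovsky rocket equation, v_e = Δv / ln(m₀/m_f) = 2210 / 0.9320 = 2371.1 m/s.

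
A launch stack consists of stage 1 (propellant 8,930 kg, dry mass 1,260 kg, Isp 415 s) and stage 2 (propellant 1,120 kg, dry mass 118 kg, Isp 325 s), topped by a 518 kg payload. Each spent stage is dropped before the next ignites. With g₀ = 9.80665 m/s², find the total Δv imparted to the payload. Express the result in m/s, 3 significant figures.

Ignition mass of stage 1 = 8,930+1,260 + 1,120+118 + 518 = 11,946 kg.
Stage 1: m₀ = 11,946 kg, m_f = 11,946 − 8,930 = 3,016 kg; Δv = 415×9.80665×ln(3.961) = 4069.8×1.3765 ≈ 5602 m/s.
Stage 2: m₀ = 1,756 kg, m_f = 1,756 − 1,120 = 636 kg; Δv = 325×9.80665×ln(2.761) = 3187.2×1.0156 ≈ 3237 m/s.
Total Δv = 5602 + 3237 = 8839 m/s.

Δv ≈ 8840 m/s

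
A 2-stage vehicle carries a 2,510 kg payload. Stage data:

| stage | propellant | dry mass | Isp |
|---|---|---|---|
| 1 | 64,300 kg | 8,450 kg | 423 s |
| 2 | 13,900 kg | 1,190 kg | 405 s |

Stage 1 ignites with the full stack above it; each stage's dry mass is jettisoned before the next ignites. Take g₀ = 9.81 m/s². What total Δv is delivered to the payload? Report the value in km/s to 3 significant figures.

Δv ≈ 11.4 km/s

Ignition mass of stage 1 = 64,300+8,450 + 13,900+1,190 + 2,510 = 90,350 kg.
Stage 1: m₀ = 90,350 kg, m_f = 90,350 − 64,300 = 26,050 kg; Δv = 423×9.81×ln(3.468) = 4149.6×1.2437 ≈ 5161 m/s.
Stage 2: m₀ = 17,600 kg, m_f = 17,600 − 13,900 = 3,700 kg; Δv = 405×9.81×ln(4.757) = 3973.1×1.5596 ≈ 6196 m/s.
Total Δv = 5161 + 6196 = 11357 m/s.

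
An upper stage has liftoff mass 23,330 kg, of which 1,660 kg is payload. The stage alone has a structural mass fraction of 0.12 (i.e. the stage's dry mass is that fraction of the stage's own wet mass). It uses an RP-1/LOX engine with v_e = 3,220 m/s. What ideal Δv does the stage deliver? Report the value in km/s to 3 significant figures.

Δv ≈ 5.48 km/s

Stage wet mass = m₀ − payload = 23,330 − 1,660 = 21,670 kg.
Stage dry mass = ε × stage wet mass = 0.12 × 21,670 = 2,600.4 kg.
Burnout mass m_f = stage dry + payload = 2,600.4 + 1,660 = 4,260.4 kg.
Rocket equation: Δv = v_e · ln(23,330/4,260.4) = 3220.0 × ln(5.476) = 3220.0 × 1.7004 ≈ 5475 m/s.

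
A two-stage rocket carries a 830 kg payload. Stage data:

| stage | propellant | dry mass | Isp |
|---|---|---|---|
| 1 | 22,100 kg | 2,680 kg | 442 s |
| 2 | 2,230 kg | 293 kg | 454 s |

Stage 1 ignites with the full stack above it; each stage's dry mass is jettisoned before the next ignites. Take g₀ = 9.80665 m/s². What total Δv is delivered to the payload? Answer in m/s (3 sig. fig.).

Δv ≈ 11500 m/s

Ignition mass of stage 1 = 22,100+2,680 + 2,230+293 + 830 = 28,133 kg.
Stage 1: m₀ = 28,133 kg, m_f = 28,133 − 22,100 = 6,033 kg; Δv = 442×9.80665×ln(4.663) = 4334.5×1.5397 ≈ 6674 m/s.
Stage 2: m₀ = 3,353 kg, m_f = 3,353 − 2,230 = 1,123 kg; Δv = 454×9.80665×ln(2.986) = 4452.2×1.0939 ≈ 4870 m/s.
Total Δv = 6674 + 4870 = 11544 m/s.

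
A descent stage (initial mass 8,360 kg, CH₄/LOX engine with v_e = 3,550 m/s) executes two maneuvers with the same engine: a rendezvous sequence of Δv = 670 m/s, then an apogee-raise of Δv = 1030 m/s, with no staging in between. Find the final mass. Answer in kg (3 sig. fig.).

final mass ≈ 5180 kg

After the first burn: m = 8360 × exp(−670/3550.0) = 8360 × 0.82801 = 6,922.16 kg.
After the second burn: m = 6,922.16 × exp(−1030/3550.0) = 6,922.16 × 0.74816 = 5,178.88 kg.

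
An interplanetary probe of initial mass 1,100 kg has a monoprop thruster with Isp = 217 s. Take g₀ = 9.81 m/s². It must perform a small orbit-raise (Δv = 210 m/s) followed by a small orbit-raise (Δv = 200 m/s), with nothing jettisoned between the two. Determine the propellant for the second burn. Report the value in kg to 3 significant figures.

v_e = Isp · g₀ = 217 × 9.81 = 2128.8 m/s.
After the first burn: m = 1100 × exp(−210/2128.8) = 1100 × 0.90606 = 996.666 kg.
After the second burn: m = 996.666 × exp(−200/2128.8) = 996.666 × 0.91033 = 907.295 kg.
Second-burn propellant = 996.666 − 907.295 = 89.371 kg.

propellant for the second burn ≈ 89.4 kg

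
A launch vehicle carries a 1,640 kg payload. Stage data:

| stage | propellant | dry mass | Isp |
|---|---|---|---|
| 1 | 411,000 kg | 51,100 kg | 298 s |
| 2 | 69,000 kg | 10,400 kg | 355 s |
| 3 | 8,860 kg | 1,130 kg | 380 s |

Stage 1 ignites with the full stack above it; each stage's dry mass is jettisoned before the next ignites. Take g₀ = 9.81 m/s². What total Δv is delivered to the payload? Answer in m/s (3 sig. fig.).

Ignition mass of stage 1 = 411,000+51,100 + 69,000+10,400 + 8,860+1,130 + 1,640 = 553,130 kg.
Stage 1: m₀ = 553,130 kg, m_f = 553,130 − 411,000 = 142,130 kg; Δv = 298×9.81×ln(3.892) = 2923.4×1.3589 ≈ 3972 m/s.
Stage 2: m₀ = 91,030 kg, m_f = 91,030 − 69,000 = 22,030 kg; Δv = 355×9.81×ln(4.132) = 3482.6×1.4188 ≈ 4941 m/s.
Stage 3: m₀ = 11,630 kg, m_f = 11,630 − 8,860 = 2,770 kg; Δv = 380×9.81×ln(4.199) = 3727.8×1.4347 ≈ 5348 m/s.
Total Δv = 3972 + 4941 + 5348 = 14261 m/s.

Δv ≈ 14300 m/s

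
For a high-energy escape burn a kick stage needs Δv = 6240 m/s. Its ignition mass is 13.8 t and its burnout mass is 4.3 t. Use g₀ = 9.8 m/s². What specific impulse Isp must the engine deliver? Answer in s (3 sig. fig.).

Isp ≈ 546 s

ln(m₀/m_f) = ln(13800/4300) = ln(3.209) = 1.1661.
Using Δv = v_e ln(m₀/m_f): v_e = Δv / ln(m₀/m_f) = 6240 / 1.1661 = 5351.4 m/s.
Isp = v_e / g₀ = 5351.4 / 9.8 = 546.1 s.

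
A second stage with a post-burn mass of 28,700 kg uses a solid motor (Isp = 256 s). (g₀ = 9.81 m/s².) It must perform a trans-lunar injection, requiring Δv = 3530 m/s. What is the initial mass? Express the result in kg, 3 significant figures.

v_e = Isp · g₀ = 256 × 9.81 = 2511.4 m/s.
From the ideal rocket equation, m₀/m_f = exp(Δv / v_e) = exp(3530 / 2511.4) = exp(1.4056) = 4.0780.
m₀ = m_f × 4.0780 = 28,700 × 4.0780 = 117,039 kg.

initial mass ≈ 117000 kg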